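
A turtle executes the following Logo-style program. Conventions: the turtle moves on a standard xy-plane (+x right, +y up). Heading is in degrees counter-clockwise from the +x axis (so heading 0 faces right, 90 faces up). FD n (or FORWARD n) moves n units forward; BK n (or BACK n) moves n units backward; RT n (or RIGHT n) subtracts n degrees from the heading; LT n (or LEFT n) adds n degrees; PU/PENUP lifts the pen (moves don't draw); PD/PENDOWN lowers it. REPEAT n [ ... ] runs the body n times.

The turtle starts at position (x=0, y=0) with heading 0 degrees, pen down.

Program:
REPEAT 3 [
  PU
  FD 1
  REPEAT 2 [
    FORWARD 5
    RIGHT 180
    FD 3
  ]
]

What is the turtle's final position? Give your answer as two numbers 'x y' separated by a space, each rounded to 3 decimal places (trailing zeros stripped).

Executing turtle program step by step:
Start: pos=(0,0), heading=0, pen down
REPEAT 3 [
  -- iteration 1/3 --
  PU: pen up
  FD 1: (0,0) -> (1,0) [heading=0, move]
  REPEAT 2 [
    -- iteration 1/2 --
    FD 5: (1,0) -> (6,0) [heading=0, move]
    RT 180: heading 0 -> 180
    FD 3: (6,0) -> (3,0) [heading=180, move]
    -- iteration 2/2 --
    FD 5: (3,0) -> (-2,0) [heading=180, move]
    RT 180: heading 180 -> 0
    FD 3: (-2,0) -> (1,0) [heading=0, move]
  ]
  -- iteration 2/3 --
  PU: pen up
  FD 1: (1,0) -> (2,0) [heading=0, move]
  REPEAT 2 [
    -- iteration 1/2 --
    FD 5: (2,0) -> (7,0) [heading=0, move]
    RT 180: heading 0 -> 180
    FD 3: (7,0) -> (4,0) [heading=180, move]
    -- iteration 2/2 --
    FD 5: (4,0) -> (-1,0) [heading=180, move]
    RT 180: heading 180 -> 0
    FD 3: (-1,0) -> (2,0) [heading=0, move]
  ]
  -- iteration 3/3 --
  PU: pen up
  FD 1: (2,0) -> (3,0) [heading=0, move]
  REPEAT 2 [
    -- iteration 1/2 --
    FD 5: (3,0) -> (8,0) [heading=0, move]
    RT 180: heading 0 -> 180
    FD 3: (8,0) -> (5,0) [heading=180, move]
    -- iteration 2/2 --
    FD 5: (5,0) -> (0,0) [heading=180, move]
    RT 180: heading 180 -> 0
    FD 3: (0,0) -> (3,0) [heading=0, move]
  ]
]
Final: pos=(3,0), heading=0, 0 segment(s) drawn

Answer: 3 0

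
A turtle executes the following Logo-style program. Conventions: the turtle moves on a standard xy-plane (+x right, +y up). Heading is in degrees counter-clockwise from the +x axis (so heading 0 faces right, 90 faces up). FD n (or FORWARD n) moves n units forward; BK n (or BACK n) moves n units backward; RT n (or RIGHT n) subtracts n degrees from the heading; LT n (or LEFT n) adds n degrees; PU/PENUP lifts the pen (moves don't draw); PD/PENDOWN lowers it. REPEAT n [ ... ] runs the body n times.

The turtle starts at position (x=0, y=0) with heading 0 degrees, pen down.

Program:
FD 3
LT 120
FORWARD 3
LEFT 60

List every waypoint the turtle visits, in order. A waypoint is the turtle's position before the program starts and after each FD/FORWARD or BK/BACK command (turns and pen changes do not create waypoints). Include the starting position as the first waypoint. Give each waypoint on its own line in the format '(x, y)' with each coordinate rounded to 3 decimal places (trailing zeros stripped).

Answer: (0, 0)
(3, 0)
(1.5, 2.598)

Derivation:
Executing turtle program step by step:
Start: pos=(0,0), heading=0, pen down
FD 3: (0,0) -> (3,0) [heading=0, draw]
LT 120: heading 0 -> 120
FD 3: (3,0) -> (1.5,2.598) [heading=120, draw]
LT 60: heading 120 -> 180
Final: pos=(1.5,2.598), heading=180, 2 segment(s) drawn
Waypoints (3 total):
(0, 0)
(3, 0)
(1.5, 2.598)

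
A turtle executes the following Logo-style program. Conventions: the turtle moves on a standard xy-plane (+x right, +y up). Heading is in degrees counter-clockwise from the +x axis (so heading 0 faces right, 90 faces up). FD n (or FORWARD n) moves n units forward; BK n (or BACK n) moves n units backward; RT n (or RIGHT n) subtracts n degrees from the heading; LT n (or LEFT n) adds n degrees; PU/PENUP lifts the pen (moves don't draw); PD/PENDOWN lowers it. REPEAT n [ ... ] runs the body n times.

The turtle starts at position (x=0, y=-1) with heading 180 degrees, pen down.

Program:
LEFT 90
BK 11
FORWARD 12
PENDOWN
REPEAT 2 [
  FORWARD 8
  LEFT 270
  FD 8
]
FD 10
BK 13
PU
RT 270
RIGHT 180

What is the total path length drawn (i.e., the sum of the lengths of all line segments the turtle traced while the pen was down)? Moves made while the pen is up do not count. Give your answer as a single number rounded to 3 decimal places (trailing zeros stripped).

Executing turtle program step by step:
Start: pos=(0,-1), heading=180, pen down
LT 90: heading 180 -> 270
BK 11: (0,-1) -> (0,10) [heading=270, draw]
FD 12: (0,10) -> (0,-2) [heading=270, draw]
PD: pen down
REPEAT 2 [
  -- iteration 1/2 --
  FD 8: (0,-2) -> (0,-10) [heading=270, draw]
  LT 270: heading 270 -> 180
  FD 8: (0,-10) -> (-8,-10) [heading=180, draw]
  -- iteration 2/2 --
  FD 8: (-8,-10) -> (-16,-10) [heading=180, draw]
  LT 270: heading 180 -> 90
  FD 8: (-16,-10) -> (-16,-2) [heading=90, draw]
]
FD 10: (-16,-2) -> (-16,8) [heading=90, draw]
BK 13: (-16,8) -> (-16,-5) [heading=90, draw]
PU: pen up
RT 270: heading 90 -> 180
RT 180: heading 180 -> 0
Final: pos=(-16,-5), heading=0, 8 segment(s) drawn

Segment lengths:
  seg 1: (0,-1) -> (0,10), length = 11
  seg 2: (0,10) -> (0,-2), length = 12
  seg 3: (0,-2) -> (0,-10), length = 8
  seg 4: (0,-10) -> (-8,-10), length = 8
  seg 5: (-8,-10) -> (-16,-10), length = 8
  seg 6: (-16,-10) -> (-16,-2), length = 8
  seg 7: (-16,-2) -> (-16,8), length = 10
  seg 8: (-16,8) -> (-16,-5), length = 13
Total = 78

Answer: 78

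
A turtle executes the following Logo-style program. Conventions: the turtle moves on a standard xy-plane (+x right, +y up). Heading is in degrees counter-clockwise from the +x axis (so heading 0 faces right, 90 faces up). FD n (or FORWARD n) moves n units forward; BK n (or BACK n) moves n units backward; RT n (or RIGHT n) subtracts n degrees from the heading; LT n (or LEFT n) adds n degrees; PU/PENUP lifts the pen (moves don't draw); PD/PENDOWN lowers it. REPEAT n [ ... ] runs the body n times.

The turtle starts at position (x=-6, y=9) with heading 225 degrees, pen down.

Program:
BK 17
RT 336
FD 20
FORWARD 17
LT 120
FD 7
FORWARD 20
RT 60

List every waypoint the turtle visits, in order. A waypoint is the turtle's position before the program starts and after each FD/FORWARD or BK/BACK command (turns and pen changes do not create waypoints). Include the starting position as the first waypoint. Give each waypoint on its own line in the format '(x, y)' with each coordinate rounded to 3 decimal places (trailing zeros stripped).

Answer: (-6, 9)
(6.021, 21.021)
(-1.147, 2.349)
(-7.239, -13.522)
(-0.325, -12.427)
(19.429, -9.298)

Derivation:
Executing turtle program step by step:
Start: pos=(-6,9), heading=225, pen down
BK 17: (-6,9) -> (6.021,21.021) [heading=225, draw]
RT 336: heading 225 -> 249
FD 20: (6.021,21.021) -> (-1.147,2.349) [heading=249, draw]
FD 17: (-1.147,2.349) -> (-7.239,-13.522) [heading=249, draw]
LT 120: heading 249 -> 9
FD 7: (-7.239,-13.522) -> (-0.325,-12.427) [heading=9, draw]
FD 20: (-0.325,-12.427) -> (19.429,-9.298) [heading=9, draw]
RT 60: heading 9 -> 309
Final: pos=(19.429,-9.298), heading=309, 5 segment(s) drawn
Waypoints (6 total):
(-6, 9)
(6.021, 21.021)
(-1.147, 2.349)
(-7.239, -13.522)
(-0.325, -12.427)
(19.429, -9.298)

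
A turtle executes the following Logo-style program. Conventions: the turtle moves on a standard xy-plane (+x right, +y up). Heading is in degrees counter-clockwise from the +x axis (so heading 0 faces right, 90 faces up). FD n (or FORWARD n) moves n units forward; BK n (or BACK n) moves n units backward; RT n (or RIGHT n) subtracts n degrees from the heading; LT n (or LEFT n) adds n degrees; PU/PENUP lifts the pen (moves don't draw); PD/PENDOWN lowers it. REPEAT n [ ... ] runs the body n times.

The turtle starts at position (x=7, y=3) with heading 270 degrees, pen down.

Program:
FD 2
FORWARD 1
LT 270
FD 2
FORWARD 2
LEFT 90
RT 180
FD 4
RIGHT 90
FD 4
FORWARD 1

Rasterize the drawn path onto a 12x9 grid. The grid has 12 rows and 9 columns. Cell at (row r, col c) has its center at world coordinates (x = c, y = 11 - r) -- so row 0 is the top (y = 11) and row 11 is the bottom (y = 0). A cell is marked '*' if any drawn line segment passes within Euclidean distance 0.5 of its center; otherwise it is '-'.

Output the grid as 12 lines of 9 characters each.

Segment 0: (7,3) -> (7,1)
Segment 1: (7,1) -> (7,0)
Segment 2: (7,0) -> (5,0)
Segment 3: (5,0) -> (3,0)
Segment 4: (3,0) -> (3,4)
Segment 5: (3,4) -> (7,4)
Segment 6: (7,4) -> (8,4)

Answer: ---------
---------
---------
---------
---------
---------
---------
---******
---*---*-
---*---*-
---*---*-
---*****-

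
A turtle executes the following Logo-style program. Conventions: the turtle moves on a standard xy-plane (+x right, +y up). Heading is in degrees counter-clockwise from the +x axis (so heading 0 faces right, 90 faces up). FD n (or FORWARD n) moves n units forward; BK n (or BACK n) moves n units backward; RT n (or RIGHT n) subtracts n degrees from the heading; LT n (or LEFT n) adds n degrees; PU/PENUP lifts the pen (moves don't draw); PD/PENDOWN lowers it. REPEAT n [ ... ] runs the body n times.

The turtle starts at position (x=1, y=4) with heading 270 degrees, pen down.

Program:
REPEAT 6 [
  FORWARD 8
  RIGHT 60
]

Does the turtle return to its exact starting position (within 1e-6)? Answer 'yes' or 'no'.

Executing turtle program step by step:
Start: pos=(1,4), heading=270, pen down
REPEAT 6 [
  -- iteration 1/6 --
  FD 8: (1,4) -> (1,-4) [heading=270, draw]
  RT 60: heading 270 -> 210
  -- iteration 2/6 --
  FD 8: (1,-4) -> (-5.928,-8) [heading=210, draw]
  RT 60: heading 210 -> 150
  -- iteration 3/6 --
  FD 8: (-5.928,-8) -> (-12.856,-4) [heading=150, draw]
  RT 60: heading 150 -> 90
  -- iteration 4/6 --
  FD 8: (-12.856,-4) -> (-12.856,4) [heading=90, draw]
  RT 60: heading 90 -> 30
  -- iteration 5/6 --
  FD 8: (-12.856,4) -> (-5.928,8) [heading=30, draw]
  RT 60: heading 30 -> 330
  -- iteration 6/6 --
  FD 8: (-5.928,8) -> (1,4) [heading=330, draw]
  RT 60: heading 330 -> 270
]
Final: pos=(1,4), heading=270, 6 segment(s) drawn

Start position: (1, 4)
Final position: (1, 4)
Distance = 0; < 1e-6 -> CLOSED

Answer: yes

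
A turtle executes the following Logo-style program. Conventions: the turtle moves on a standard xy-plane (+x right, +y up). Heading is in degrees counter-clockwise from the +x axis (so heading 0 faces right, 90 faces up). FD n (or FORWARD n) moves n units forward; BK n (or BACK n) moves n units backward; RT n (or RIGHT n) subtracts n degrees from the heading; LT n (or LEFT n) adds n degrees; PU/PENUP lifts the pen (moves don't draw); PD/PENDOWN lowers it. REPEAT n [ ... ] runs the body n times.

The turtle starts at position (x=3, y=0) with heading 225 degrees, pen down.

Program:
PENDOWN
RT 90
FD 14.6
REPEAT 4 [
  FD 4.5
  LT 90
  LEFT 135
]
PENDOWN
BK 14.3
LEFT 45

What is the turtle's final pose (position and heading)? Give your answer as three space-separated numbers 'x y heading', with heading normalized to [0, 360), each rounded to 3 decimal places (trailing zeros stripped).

Answer: -19.299 24.935 0

Derivation:
Executing turtle program step by step:
Start: pos=(3,0), heading=225, pen down
PD: pen down
RT 90: heading 225 -> 135
FD 14.6: (3,0) -> (-7.324,10.324) [heading=135, draw]
REPEAT 4 [
  -- iteration 1/4 --
  FD 4.5: (-7.324,10.324) -> (-10.506,13.506) [heading=135, draw]
  LT 90: heading 135 -> 225
  LT 135: heading 225 -> 0
  -- iteration 2/4 --
  FD 4.5: (-10.506,13.506) -> (-6.006,13.506) [heading=0, draw]
  LT 90: heading 0 -> 90
  LT 135: heading 90 -> 225
  -- iteration 3/4 --
  FD 4.5: (-6.006,13.506) -> (-9.188,10.324) [heading=225, draw]
  LT 90: heading 225 -> 315
  LT 135: heading 315 -> 90
  -- iteration 4/4 --
  FD 4.5: (-9.188,10.324) -> (-9.188,14.824) [heading=90, draw]
  LT 90: heading 90 -> 180
  LT 135: heading 180 -> 315
]
PD: pen down
BK 14.3: (-9.188,14.824) -> (-19.299,24.935) [heading=315, draw]
LT 45: heading 315 -> 0
Final: pos=(-19.299,24.935), heading=0, 6 segment(s) drawn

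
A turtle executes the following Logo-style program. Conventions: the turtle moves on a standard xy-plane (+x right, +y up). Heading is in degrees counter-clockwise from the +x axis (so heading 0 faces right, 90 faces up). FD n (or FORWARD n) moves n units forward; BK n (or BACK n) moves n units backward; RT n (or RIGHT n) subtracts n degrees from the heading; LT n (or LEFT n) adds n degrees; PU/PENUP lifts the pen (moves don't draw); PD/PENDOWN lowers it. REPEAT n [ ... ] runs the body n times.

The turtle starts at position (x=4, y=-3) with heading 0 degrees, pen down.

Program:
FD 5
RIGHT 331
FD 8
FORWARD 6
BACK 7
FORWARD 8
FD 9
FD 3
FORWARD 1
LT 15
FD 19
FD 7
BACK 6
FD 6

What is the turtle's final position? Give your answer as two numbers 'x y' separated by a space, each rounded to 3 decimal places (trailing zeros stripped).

Executing turtle program step by step:
Start: pos=(4,-3), heading=0, pen down
FD 5: (4,-3) -> (9,-3) [heading=0, draw]
RT 331: heading 0 -> 29
FD 8: (9,-3) -> (15.997,0.878) [heading=29, draw]
FD 6: (15.997,0.878) -> (21.245,3.787) [heading=29, draw]
BK 7: (21.245,3.787) -> (15.122,0.394) [heading=29, draw]
FD 8: (15.122,0.394) -> (22.119,4.272) [heading=29, draw]
FD 9: (22.119,4.272) -> (29.991,8.635) [heading=29, draw]
FD 3: (29.991,8.635) -> (32.615,10.09) [heading=29, draw]
FD 1: (32.615,10.09) -> (33.489,10.575) [heading=29, draw]
LT 15: heading 29 -> 44
FD 19: (33.489,10.575) -> (47.157,23.773) [heading=44, draw]
FD 7: (47.157,23.773) -> (52.192,28.636) [heading=44, draw]
BK 6: (52.192,28.636) -> (47.876,24.468) [heading=44, draw]
FD 6: (47.876,24.468) -> (52.192,28.636) [heading=44, draw]
Final: pos=(52.192,28.636), heading=44, 12 segment(s) drawn

Answer: 52.192 28.636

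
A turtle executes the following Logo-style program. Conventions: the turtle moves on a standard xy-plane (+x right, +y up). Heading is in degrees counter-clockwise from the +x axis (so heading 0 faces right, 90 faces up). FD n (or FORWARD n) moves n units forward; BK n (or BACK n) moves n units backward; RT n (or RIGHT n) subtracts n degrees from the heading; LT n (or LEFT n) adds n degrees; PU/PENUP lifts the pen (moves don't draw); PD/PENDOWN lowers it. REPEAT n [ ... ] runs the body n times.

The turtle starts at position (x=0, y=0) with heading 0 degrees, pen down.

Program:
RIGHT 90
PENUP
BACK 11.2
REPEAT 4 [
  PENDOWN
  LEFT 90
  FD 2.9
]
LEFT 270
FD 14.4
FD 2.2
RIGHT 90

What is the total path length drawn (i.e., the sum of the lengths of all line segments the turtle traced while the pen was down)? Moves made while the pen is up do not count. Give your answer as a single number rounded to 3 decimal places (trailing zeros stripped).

Executing turtle program step by step:
Start: pos=(0,0), heading=0, pen down
RT 90: heading 0 -> 270
PU: pen up
BK 11.2: (0,0) -> (0,11.2) [heading=270, move]
REPEAT 4 [
  -- iteration 1/4 --
  PD: pen down
  LT 90: heading 270 -> 0
  FD 2.9: (0,11.2) -> (2.9,11.2) [heading=0, draw]
  -- iteration 2/4 --
  PD: pen down
  LT 90: heading 0 -> 90
  FD 2.9: (2.9,11.2) -> (2.9,14.1) [heading=90, draw]
  -- iteration 3/4 --
  PD: pen down
  LT 90: heading 90 -> 180
  FD 2.9: (2.9,14.1) -> (0,14.1) [heading=180, draw]
  -- iteration 4/4 --
  PD: pen down
  LT 90: heading 180 -> 270
  FD 2.9: (0,14.1) -> (0,11.2) [heading=270, draw]
]
LT 270: heading 270 -> 180
FD 14.4: (0,11.2) -> (-14.4,11.2) [heading=180, draw]
FD 2.2: (-14.4,11.2) -> (-16.6,11.2) [heading=180, draw]
RT 90: heading 180 -> 90
Final: pos=(-16.6,11.2), heading=90, 6 segment(s) drawn

Segment lengths:
  seg 1: (0,11.2) -> (2.9,11.2), length = 2.9
  seg 2: (2.9,11.2) -> (2.9,14.1), length = 2.9
  seg 3: (2.9,14.1) -> (0,14.1), length = 2.9
  seg 4: (0,14.1) -> (0,11.2), length = 2.9
  seg 5: (0,11.2) -> (-14.4,11.2), length = 14.4
  seg 6: (-14.4,11.2) -> (-16.6,11.2), length = 2.2
Total = 28.2

Answer: 28.2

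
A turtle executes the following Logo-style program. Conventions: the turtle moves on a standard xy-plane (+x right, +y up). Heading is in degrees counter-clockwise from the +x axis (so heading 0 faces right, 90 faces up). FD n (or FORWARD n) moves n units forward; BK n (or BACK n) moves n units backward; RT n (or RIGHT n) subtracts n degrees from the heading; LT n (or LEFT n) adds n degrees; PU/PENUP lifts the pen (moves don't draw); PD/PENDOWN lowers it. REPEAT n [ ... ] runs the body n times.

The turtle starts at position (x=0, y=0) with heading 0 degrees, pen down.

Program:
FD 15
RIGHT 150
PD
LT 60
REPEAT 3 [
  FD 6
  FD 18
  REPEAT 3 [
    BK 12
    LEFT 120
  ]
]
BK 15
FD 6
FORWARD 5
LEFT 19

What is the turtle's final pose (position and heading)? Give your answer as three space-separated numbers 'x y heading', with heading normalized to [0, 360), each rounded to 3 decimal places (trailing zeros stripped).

Executing turtle program step by step:
Start: pos=(0,0), heading=0, pen down
FD 15: (0,0) -> (15,0) [heading=0, draw]
RT 150: heading 0 -> 210
PD: pen down
LT 60: heading 210 -> 270
REPEAT 3 [
  -- iteration 1/3 --
  FD 6: (15,0) -> (15,-6) [heading=270, draw]
  FD 18: (15,-6) -> (15,-24) [heading=270, draw]
  REPEAT 3 [
    -- iteration 1/3 --
    BK 12: (15,-24) -> (15,-12) [heading=270, draw]
    LT 120: heading 270 -> 30
    -- iteration 2/3 --
    BK 12: (15,-12) -> (4.608,-18) [heading=30, draw]
    LT 120: heading 30 -> 150
    -- iteration 3/3 --
    BK 12: (4.608,-18) -> (15,-24) [heading=150, draw]
    LT 120: heading 150 -> 270
  ]
  -- iteration 2/3 --
  FD 6: (15,-24) -> (15,-30) [heading=270, draw]
  FD 18: (15,-30) -> (15,-48) [heading=270, draw]
  REPEAT 3 [
    -- iteration 1/3 --
    BK 12: (15,-48) -> (15,-36) [heading=270, draw]
    LT 120: heading 270 -> 30
    -- iteration 2/3 --
    BK 12: (15,-36) -> (4.608,-42) [heading=30, draw]
    LT 120: heading 30 -> 150
    -- iteration 3/3 --
    BK 12: (4.608,-42) -> (15,-48) [heading=150, draw]
    LT 120: heading 150 -> 270
  ]
  -- iteration 3/3 --
  FD 6: (15,-48) -> (15,-54) [heading=270, draw]
  FD 18: (15,-54) -> (15,-72) [heading=270, draw]
  REPEAT 3 [
    -- iteration 1/3 --
    BK 12: (15,-72) -> (15,-60) [heading=270, draw]
    LT 120: heading 270 -> 30
    -- iteration 2/3 --
    BK 12: (15,-60) -> (4.608,-66) [heading=30, draw]
    LT 120: heading 30 -> 150
    -- iteration 3/3 --
    BK 12: (4.608,-66) -> (15,-72) [heading=150, draw]
    LT 120: heading 150 -> 270
  ]
]
BK 15: (15,-72) -> (15,-57) [heading=270, draw]
FD 6: (15,-57) -> (15,-63) [heading=270, draw]
FD 5: (15,-63) -> (15,-68) [heading=270, draw]
LT 19: heading 270 -> 289
Final: pos=(15,-68), heading=289, 19 segment(s) drawn

Answer: 15 -68 289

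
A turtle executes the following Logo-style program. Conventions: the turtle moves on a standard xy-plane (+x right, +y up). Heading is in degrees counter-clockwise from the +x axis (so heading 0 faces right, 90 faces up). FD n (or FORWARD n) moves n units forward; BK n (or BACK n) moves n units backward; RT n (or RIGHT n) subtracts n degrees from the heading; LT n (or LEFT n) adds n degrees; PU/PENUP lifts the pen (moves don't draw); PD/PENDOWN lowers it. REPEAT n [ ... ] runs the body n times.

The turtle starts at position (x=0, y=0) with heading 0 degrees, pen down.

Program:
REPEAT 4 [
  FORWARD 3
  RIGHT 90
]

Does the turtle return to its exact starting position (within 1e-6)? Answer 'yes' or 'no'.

Answer: yes

Derivation:
Executing turtle program step by step:
Start: pos=(0,0), heading=0, pen down
REPEAT 4 [
  -- iteration 1/4 --
  FD 3: (0,0) -> (3,0) [heading=0, draw]
  RT 90: heading 0 -> 270
  -- iteration 2/4 --
  FD 3: (3,0) -> (3,-3) [heading=270, draw]
  RT 90: heading 270 -> 180
  -- iteration 3/4 --
  FD 3: (3,-3) -> (0,-3) [heading=180, draw]
  RT 90: heading 180 -> 90
  -- iteration 4/4 --
  FD 3: (0,-3) -> (0,0) [heading=90, draw]
  RT 90: heading 90 -> 0
]
Final: pos=(0,0), heading=0, 4 segment(s) drawn

Start position: (0, 0)
Final position: (0, 0)
Distance = 0; < 1e-6 -> CLOSED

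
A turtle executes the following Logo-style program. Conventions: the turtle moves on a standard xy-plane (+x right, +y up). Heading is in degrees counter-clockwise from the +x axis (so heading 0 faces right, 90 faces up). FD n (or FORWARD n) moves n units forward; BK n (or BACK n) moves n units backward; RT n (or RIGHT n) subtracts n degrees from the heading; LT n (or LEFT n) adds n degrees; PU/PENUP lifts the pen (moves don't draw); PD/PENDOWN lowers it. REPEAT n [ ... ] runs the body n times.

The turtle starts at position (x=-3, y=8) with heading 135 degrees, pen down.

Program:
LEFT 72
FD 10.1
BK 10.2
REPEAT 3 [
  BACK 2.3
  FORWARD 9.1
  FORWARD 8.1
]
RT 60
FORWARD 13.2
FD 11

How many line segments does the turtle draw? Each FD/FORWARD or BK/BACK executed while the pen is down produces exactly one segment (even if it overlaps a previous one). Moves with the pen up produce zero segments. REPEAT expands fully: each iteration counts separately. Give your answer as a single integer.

Executing turtle program step by step:
Start: pos=(-3,8), heading=135, pen down
LT 72: heading 135 -> 207
FD 10.1: (-3,8) -> (-11.999,3.415) [heading=207, draw]
BK 10.2: (-11.999,3.415) -> (-2.911,8.045) [heading=207, draw]
REPEAT 3 [
  -- iteration 1/3 --
  BK 2.3: (-2.911,8.045) -> (-0.862,9.09) [heading=207, draw]
  FD 9.1: (-0.862,9.09) -> (-8.97,4.958) [heading=207, draw]
  FD 8.1: (-8.97,4.958) -> (-16.187,1.281) [heading=207, draw]
  -- iteration 2/3 --
  BK 2.3: (-16.187,1.281) -> (-14.138,2.325) [heading=207, draw]
  FD 9.1: (-14.138,2.325) -> (-22.246,-1.806) [heading=207, draw]
  FD 8.1: (-22.246,-1.806) -> (-29.463,-5.484) [heading=207, draw]
  -- iteration 3/3 --
  BK 2.3: (-29.463,-5.484) -> (-27.414,-4.439) [heading=207, draw]
  FD 9.1: (-27.414,-4.439) -> (-35.522,-8.571) [heading=207, draw]
  FD 8.1: (-35.522,-8.571) -> (-42.739,-12.248) [heading=207, draw]
]
RT 60: heading 207 -> 147
FD 13.2: (-42.739,-12.248) -> (-53.809,-5.059) [heading=147, draw]
FD 11: (-53.809,-5.059) -> (-63.035,0.932) [heading=147, draw]
Final: pos=(-63.035,0.932), heading=147, 13 segment(s) drawn
Segments drawn: 13

Answer: 13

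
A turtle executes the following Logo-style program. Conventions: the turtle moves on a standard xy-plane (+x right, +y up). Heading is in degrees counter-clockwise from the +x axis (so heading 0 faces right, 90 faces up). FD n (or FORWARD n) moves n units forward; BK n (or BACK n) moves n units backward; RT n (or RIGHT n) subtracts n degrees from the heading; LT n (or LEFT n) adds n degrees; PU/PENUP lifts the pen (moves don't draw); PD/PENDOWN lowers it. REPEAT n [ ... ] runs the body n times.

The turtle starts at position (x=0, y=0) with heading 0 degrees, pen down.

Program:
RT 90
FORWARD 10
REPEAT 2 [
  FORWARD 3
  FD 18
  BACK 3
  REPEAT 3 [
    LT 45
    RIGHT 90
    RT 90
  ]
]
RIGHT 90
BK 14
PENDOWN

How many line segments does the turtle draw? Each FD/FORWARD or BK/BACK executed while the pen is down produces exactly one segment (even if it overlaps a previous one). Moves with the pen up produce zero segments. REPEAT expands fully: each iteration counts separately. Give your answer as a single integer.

Answer: 8

Derivation:
Executing turtle program step by step:
Start: pos=(0,0), heading=0, pen down
RT 90: heading 0 -> 270
FD 10: (0,0) -> (0,-10) [heading=270, draw]
REPEAT 2 [
  -- iteration 1/2 --
  FD 3: (0,-10) -> (0,-13) [heading=270, draw]
  FD 18: (0,-13) -> (0,-31) [heading=270, draw]
  BK 3: (0,-31) -> (0,-28) [heading=270, draw]
  REPEAT 3 [
    -- iteration 1/3 --
    LT 45: heading 270 -> 315
    RT 90: heading 315 -> 225
    RT 90: heading 225 -> 135
    -- iteration 2/3 --
    LT 45: heading 135 -> 180
    RT 90: heading 180 -> 90
    RT 90: heading 90 -> 0
    -- iteration 3/3 --
    LT 45: heading 0 -> 45
    RT 90: heading 45 -> 315
    RT 90: heading 315 -> 225
  ]
  -- iteration 2/2 --
  FD 3: (0,-28) -> (-2.121,-30.121) [heading=225, draw]
  FD 18: (-2.121,-30.121) -> (-14.849,-42.849) [heading=225, draw]
  BK 3: (-14.849,-42.849) -> (-12.728,-40.728) [heading=225, draw]
  REPEAT 3 [
    -- iteration 1/3 --
    LT 45: heading 225 -> 270
    RT 90: heading 270 -> 180
    RT 90: heading 180 -> 90
    -- iteration 2/3 --
    LT 45: heading 90 -> 135
    RT 90: heading 135 -> 45
    RT 90: heading 45 -> 315
    -- iteration 3/3 --
    LT 45: heading 315 -> 0
    RT 90: heading 0 -> 270
    RT 90: heading 270 -> 180
  ]
]
RT 90: heading 180 -> 90
BK 14: (-12.728,-40.728) -> (-12.728,-54.728) [heading=90, draw]
PD: pen down
Final: pos=(-12.728,-54.728), heading=90, 8 segment(s) drawn
Segments drawn: 8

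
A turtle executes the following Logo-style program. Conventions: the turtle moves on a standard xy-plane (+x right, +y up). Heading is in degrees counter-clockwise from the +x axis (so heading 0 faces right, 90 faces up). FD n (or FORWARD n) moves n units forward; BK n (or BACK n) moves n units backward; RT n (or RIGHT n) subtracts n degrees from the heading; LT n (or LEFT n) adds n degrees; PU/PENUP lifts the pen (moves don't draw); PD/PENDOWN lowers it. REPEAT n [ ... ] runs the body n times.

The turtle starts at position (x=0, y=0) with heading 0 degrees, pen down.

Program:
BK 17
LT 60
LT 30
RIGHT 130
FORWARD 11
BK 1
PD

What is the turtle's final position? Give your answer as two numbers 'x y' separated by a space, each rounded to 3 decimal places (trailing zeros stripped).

Answer: -9.34 -6.428

Derivation:
Executing turtle program step by step:
Start: pos=(0,0), heading=0, pen down
BK 17: (0,0) -> (-17,0) [heading=0, draw]
LT 60: heading 0 -> 60
LT 30: heading 60 -> 90
RT 130: heading 90 -> 320
FD 11: (-17,0) -> (-8.574,-7.071) [heading=320, draw]
BK 1: (-8.574,-7.071) -> (-9.34,-6.428) [heading=320, draw]
PD: pen down
Final: pos=(-9.34,-6.428), heading=320, 3 segment(s) drawn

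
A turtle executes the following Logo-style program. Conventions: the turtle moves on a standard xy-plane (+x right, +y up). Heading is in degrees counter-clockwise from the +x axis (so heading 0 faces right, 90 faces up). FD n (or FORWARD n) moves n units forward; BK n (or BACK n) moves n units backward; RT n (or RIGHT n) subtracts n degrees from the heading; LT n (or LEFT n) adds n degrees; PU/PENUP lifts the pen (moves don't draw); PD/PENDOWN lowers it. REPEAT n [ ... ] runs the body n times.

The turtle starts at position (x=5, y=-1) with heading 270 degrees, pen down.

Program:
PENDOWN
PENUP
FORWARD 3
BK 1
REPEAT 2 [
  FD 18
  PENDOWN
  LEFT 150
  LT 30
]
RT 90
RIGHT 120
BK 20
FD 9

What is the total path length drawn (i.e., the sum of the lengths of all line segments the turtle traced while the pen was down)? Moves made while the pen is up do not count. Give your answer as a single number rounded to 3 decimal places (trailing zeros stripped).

Answer: 47

Derivation:
Executing turtle program step by step:
Start: pos=(5,-1), heading=270, pen down
PD: pen down
PU: pen up
FD 3: (5,-1) -> (5,-4) [heading=270, move]
BK 1: (5,-4) -> (5,-3) [heading=270, move]
REPEAT 2 [
  -- iteration 1/2 --
  FD 18: (5,-3) -> (5,-21) [heading=270, move]
  PD: pen down
  LT 150: heading 270 -> 60
  LT 30: heading 60 -> 90
  -- iteration 2/2 --
  FD 18: (5,-21) -> (5,-3) [heading=90, draw]
  PD: pen down
  LT 150: heading 90 -> 240
  LT 30: heading 240 -> 270
]
RT 90: heading 270 -> 180
RT 120: heading 180 -> 60
BK 20: (5,-3) -> (-5,-20.321) [heading=60, draw]
FD 9: (-5,-20.321) -> (-0.5,-12.526) [heading=60, draw]
Final: pos=(-0.5,-12.526), heading=60, 3 segment(s) drawn

Segment lengths:
  seg 1: (5,-21) -> (5,-3), length = 18
  seg 2: (5,-3) -> (-5,-20.321), length = 20
  seg 3: (-5,-20.321) -> (-0.5,-12.526), length = 9
Total = 47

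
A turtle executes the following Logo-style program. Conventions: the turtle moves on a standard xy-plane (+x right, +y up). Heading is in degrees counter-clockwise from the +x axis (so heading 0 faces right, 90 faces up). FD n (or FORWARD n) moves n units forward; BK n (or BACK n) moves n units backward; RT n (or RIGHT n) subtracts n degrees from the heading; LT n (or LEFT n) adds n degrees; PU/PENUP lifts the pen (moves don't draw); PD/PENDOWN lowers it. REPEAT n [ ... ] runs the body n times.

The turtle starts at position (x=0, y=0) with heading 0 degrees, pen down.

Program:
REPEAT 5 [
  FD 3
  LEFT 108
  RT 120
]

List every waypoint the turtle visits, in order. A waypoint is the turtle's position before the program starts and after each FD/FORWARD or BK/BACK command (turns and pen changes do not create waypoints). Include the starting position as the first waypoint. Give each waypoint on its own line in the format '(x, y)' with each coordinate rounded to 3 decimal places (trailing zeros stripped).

Executing turtle program step by step:
Start: pos=(0,0), heading=0, pen down
REPEAT 5 [
  -- iteration 1/5 --
  FD 3: (0,0) -> (3,0) [heading=0, draw]
  LT 108: heading 0 -> 108
  RT 120: heading 108 -> 348
  -- iteration 2/5 --
  FD 3: (3,0) -> (5.934,-0.624) [heading=348, draw]
  LT 108: heading 348 -> 96
  RT 120: heading 96 -> 336
  -- iteration 3/5 --
  FD 3: (5.934,-0.624) -> (8.675,-1.844) [heading=336, draw]
  LT 108: heading 336 -> 84
  RT 120: heading 84 -> 324
  -- iteration 4/5 --
  FD 3: (8.675,-1.844) -> (11.102,-3.607) [heading=324, draw]
  LT 108: heading 324 -> 72
  RT 120: heading 72 -> 312
  -- iteration 5/5 --
  FD 3: (11.102,-3.607) -> (13.11,-5.837) [heading=312, draw]
  LT 108: heading 312 -> 60
  RT 120: heading 60 -> 300
]
Final: pos=(13.11,-5.837), heading=300, 5 segment(s) drawn
Waypoints (6 total):
(0, 0)
(3, 0)
(5.934, -0.624)
(8.675, -1.844)
(11.102, -3.607)
(13.11, -5.837)

Answer: (0, 0)
(3, 0)
(5.934, -0.624)
(8.675, -1.844)
(11.102, -3.607)
(13.11, -5.837)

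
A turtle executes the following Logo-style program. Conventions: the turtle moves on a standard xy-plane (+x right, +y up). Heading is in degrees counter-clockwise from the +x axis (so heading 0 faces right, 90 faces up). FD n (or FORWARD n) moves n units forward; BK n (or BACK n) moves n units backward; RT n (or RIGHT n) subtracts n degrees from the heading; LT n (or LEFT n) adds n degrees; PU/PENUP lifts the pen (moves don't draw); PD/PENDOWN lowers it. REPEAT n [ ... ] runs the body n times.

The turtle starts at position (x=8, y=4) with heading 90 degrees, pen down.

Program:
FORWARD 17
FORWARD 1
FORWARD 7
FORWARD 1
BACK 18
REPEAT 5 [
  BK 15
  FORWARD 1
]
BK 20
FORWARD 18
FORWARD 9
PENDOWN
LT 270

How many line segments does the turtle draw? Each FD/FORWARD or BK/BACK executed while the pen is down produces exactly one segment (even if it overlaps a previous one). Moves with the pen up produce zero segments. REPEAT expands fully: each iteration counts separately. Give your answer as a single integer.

Executing turtle program step by step:
Start: pos=(8,4), heading=90, pen down
FD 17: (8,4) -> (8,21) [heading=90, draw]
FD 1: (8,21) -> (8,22) [heading=90, draw]
FD 7: (8,22) -> (8,29) [heading=90, draw]
FD 1: (8,29) -> (8,30) [heading=90, draw]
BK 18: (8,30) -> (8,12) [heading=90, draw]
REPEAT 5 [
  -- iteration 1/5 --
  BK 15: (8,12) -> (8,-3) [heading=90, draw]
  FD 1: (8,-3) -> (8,-2) [heading=90, draw]
  -- iteration 2/5 --
  BK 15: (8,-2) -> (8,-17) [heading=90, draw]
  FD 1: (8,-17) -> (8,-16) [heading=90, draw]
  -- iteration 3/5 --
  BK 15: (8,-16) -> (8,-31) [heading=90, draw]
  FD 1: (8,-31) -> (8,-30) [heading=90, draw]
  -- iteration 4/5 --
  BK 15: (8,-30) -> (8,-45) [heading=90, draw]
  FD 1: (8,-45) -> (8,-44) [heading=90, draw]
  -- iteration 5/5 --
  BK 15: (8,-44) -> (8,-59) [heading=90, draw]
  FD 1: (8,-59) -> (8,-58) [heading=90, draw]
]
BK 20: (8,-58) -> (8,-78) [heading=90, draw]
FD 18: (8,-78) -> (8,-60) [heading=90, draw]
FD 9: (8,-60) -> (8,-51) [heading=90, draw]
PD: pen down
LT 270: heading 90 -> 0
Final: pos=(8,-51), heading=0, 18 segment(s) drawn
Segments drawn: 18

Answer: 18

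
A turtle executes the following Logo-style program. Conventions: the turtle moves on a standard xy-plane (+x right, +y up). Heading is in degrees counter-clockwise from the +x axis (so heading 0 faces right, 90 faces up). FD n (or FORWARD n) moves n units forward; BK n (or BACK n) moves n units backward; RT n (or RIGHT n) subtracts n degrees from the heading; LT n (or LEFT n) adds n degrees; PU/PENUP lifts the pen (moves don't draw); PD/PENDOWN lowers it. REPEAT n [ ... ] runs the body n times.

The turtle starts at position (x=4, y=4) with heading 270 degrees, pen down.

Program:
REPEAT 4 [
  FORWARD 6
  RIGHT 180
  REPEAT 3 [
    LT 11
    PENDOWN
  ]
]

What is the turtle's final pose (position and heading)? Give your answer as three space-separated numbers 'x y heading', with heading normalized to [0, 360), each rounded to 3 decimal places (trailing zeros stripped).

Answer: 0.287 -0.347 42

Derivation:
Executing turtle program step by step:
Start: pos=(4,4), heading=270, pen down
REPEAT 4 [
  -- iteration 1/4 --
  FD 6: (4,4) -> (4,-2) [heading=270, draw]
  RT 180: heading 270 -> 90
  REPEAT 3 [
    -- iteration 1/3 --
    LT 11: heading 90 -> 101
    PD: pen down
    -- iteration 2/3 --
    LT 11: heading 101 -> 112
    PD: pen down
    -- iteration 3/3 --
    LT 11: heading 112 -> 123
    PD: pen down
  ]
  -- iteration 2/4 --
  FD 6: (4,-2) -> (0.732,3.032) [heading=123, draw]
  RT 180: heading 123 -> 303
  REPEAT 3 [
    -- iteration 1/3 --
    LT 11: heading 303 -> 314
    PD: pen down
    -- iteration 2/3 --
    LT 11: heading 314 -> 325
    PD: pen down
    -- iteration 3/3 --
    LT 11: heading 325 -> 336
    PD: pen down
  ]
  -- iteration 3/4 --
  FD 6: (0.732,3.032) -> (6.213,0.592) [heading=336, draw]
  RT 180: heading 336 -> 156
  REPEAT 3 [
    -- iteration 1/3 --
    LT 11: heading 156 -> 167
    PD: pen down
    -- iteration 2/3 --
    LT 11: heading 167 -> 178
    PD: pen down
    -- iteration 3/3 --
    LT 11: heading 178 -> 189
    PD: pen down
  ]
  -- iteration 4/4 --
  FD 6: (6.213,0.592) -> (0.287,-0.347) [heading=189, draw]
  RT 180: heading 189 -> 9
  REPEAT 3 [
    -- iteration 1/3 --
    LT 11: heading 9 -> 20
    PD: pen down
    -- iteration 2/3 --
    LT 11: heading 20 -> 31
    PD: pen down
    -- iteration 3/3 --
    LT 11: heading 31 -> 42
    PD: pen down
  ]
]
Final: pos=(0.287,-0.347), heading=42, 4 segment(s) drawn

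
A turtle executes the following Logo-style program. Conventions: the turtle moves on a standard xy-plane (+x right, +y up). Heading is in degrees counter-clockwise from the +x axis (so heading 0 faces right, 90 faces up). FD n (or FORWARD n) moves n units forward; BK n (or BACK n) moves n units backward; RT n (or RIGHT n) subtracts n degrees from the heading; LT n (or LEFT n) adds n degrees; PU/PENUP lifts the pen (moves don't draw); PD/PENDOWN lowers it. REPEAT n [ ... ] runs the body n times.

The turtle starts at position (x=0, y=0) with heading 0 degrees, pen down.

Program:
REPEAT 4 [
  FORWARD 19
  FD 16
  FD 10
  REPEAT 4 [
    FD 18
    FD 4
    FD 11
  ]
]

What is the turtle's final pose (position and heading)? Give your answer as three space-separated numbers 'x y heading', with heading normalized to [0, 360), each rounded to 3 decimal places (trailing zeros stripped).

Answer: 708 0 0

Derivation:
Executing turtle program step by step:
Start: pos=(0,0), heading=0, pen down
REPEAT 4 [
  -- iteration 1/4 --
  FD 19: (0,0) -> (19,0) [heading=0, draw]
  FD 16: (19,0) -> (35,0) [heading=0, draw]
  FD 10: (35,0) -> (45,0) [heading=0, draw]
  REPEAT 4 [
    -- iteration 1/4 --
    FD 18: (45,0) -> (63,0) [heading=0, draw]
    FD 4: (63,0) -> (67,0) [heading=0, draw]
    FD 11: (67,0) -> (78,0) [heading=0, draw]
    -- iteration 2/4 --
    FD 18: (78,0) -> (96,0) [heading=0, draw]
    FD 4: (96,0) -> (100,0) [heading=0, draw]
    FD 11: (100,0) -> (111,0) [heading=0, draw]
    -- iteration 3/4 --
    FD 18: (111,0) -> (129,0) [heading=0, draw]
    FD 4: (129,0) -> (133,0) [heading=0, draw]
    FD 11: (133,0) -> (144,0) [heading=0, draw]
    -- iteration 4/4 --
    FD 18: (144,0) -> (162,0) [heading=0, draw]
    FD 4: (162,0) -> (166,0) [heading=0, draw]
    FD 11: (166,0) -> (177,0) [heading=0, draw]
  ]
  -- iteration 2/4 --
  FD 19: (177,0) -> (196,0) [heading=0, draw]
  FD 16: (196,0) -> (212,0) [heading=0, draw]
  FD 10: (212,0) -> (222,0) [heading=0, draw]
  REPEAT 4 [
    -- iteration 1/4 --
    FD 18: (222,0) -> (240,0) [heading=0, draw]
    FD 4: (240,0) -> (244,0) [heading=0, draw]
    FD 11: (244,0) -> (255,0) [heading=0, draw]
    -- iteration 2/4 --
    FD 18: (255,0) -> (273,0) [heading=0, draw]
    FD 4: (273,0) -> (277,0) [heading=0, draw]
    FD 11: (277,0) -> (288,0) [heading=0, draw]
    -- iteration 3/4 --
    FD 18: (288,0) -> (306,0) [heading=0, draw]
    FD 4: (306,0) -> (310,0) [heading=0, draw]
    FD 11: (310,0) -> (321,0) [heading=0, draw]
    -- iteration 4/4 --
    FD 18: (321,0) -> (339,0) [heading=0, draw]
    FD 4: (339,0) -> (343,0) [heading=0, draw]
    FD 11: (343,0) -> (354,0) [heading=0, draw]
  ]
  -- iteration 3/4 --
  FD 19: (354,0) -> (373,0) [heading=0, draw]
  FD 16: (373,0) -> (389,0) [heading=0, draw]
  FD 10: (389,0) -> (399,0) [heading=0, draw]
  REPEAT 4 [
    -- iteration 1/4 --
    FD 18: (399,0) -> (417,0) [heading=0, draw]
    FD 4: (417,0) -> (421,0) [heading=0, draw]
    FD 11: (421,0) -> (432,0) [heading=0, draw]
    -- iteration 2/4 --
    FD 18: (432,0) -> (450,0) [heading=0, draw]
    FD 4: (450,0) -> (454,0) [heading=0, draw]
    FD 11: (454,0) -> (465,0) [heading=0, draw]
    -- iteration 3/4 --
    FD 18: (465,0) -> (483,0) [heading=0, draw]
    FD 4: (483,0) -> (487,0) [heading=0, draw]
    FD 11: (487,0) -> (498,0) [heading=0, draw]
    -- iteration 4/4 --
    FD 18: (498,0) -> (516,0) [heading=0, draw]
    FD 4: (516,0) -> (520,0) [heading=0, draw]
    FD 11: (520,0) -> (531,0) [heading=0, draw]
  ]
  -- iteration 4/4 --
  FD 19: (531,0) -> (550,0) [heading=0, draw]
  FD 16: (550,0) -> (566,0) [heading=0, draw]
  FD 10: (566,0) -> (576,0) [heading=0, draw]
  REPEAT 4 [
    -- iteration 1/4 --
    FD 18: (576,0) -> (594,0) [heading=0, draw]
    FD 4: (594,0) -> (598,0) [heading=0, draw]
    FD 11: (598,0) -> (609,0) [heading=0, draw]
    -- iteration 2/4 --
    FD 18: (609,0) -> (627,0) [heading=0, draw]
    FD 4: (627,0) -> (631,0) [heading=0, draw]
    FD 11: (631,0) -> (642,0) [heading=0, draw]
    -- iteration 3/4 --
    FD 18: (642,0) -> (660,0) [heading=0, draw]
    FD 4: (660,0) -> (664,0) [heading=0, draw]
    FD 11: (664,0) -> (675,0) [heading=0, draw]
    -- iteration 4/4 --
    FD 18: (675,0) -> (693,0) [heading=0, draw]
    FD 4: (693,0) -> (697,0) [heading=0, draw]
    FD 11: (697,0) -> (708,0) [heading=0, draw]
  ]
]
Final: pos=(708,0), heading=0, 60 segment(s) drawn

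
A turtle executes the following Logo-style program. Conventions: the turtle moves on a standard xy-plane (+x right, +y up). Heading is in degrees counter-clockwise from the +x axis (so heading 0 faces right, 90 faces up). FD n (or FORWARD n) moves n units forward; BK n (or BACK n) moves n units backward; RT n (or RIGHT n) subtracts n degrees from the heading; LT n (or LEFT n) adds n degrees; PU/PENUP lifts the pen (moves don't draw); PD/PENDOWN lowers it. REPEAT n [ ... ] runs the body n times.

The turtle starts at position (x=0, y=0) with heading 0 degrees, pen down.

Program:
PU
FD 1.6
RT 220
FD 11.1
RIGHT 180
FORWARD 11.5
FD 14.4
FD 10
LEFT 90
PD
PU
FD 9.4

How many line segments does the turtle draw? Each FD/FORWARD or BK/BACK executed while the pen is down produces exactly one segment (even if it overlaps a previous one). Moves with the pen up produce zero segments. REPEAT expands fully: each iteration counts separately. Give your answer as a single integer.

Answer: 0

Derivation:
Executing turtle program step by step:
Start: pos=(0,0), heading=0, pen down
PU: pen up
FD 1.6: (0,0) -> (1.6,0) [heading=0, move]
RT 220: heading 0 -> 140
FD 11.1: (1.6,0) -> (-6.903,7.135) [heading=140, move]
RT 180: heading 140 -> 320
FD 11.5: (-6.903,7.135) -> (1.906,-0.257) [heading=320, move]
FD 14.4: (1.906,-0.257) -> (12.937,-9.513) [heading=320, move]
FD 10: (12.937,-9.513) -> (20.598,-15.941) [heading=320, move]
LT 90: heading 320 -> 50
PD: pen down
PU: pen up
FD 9.4: (20.598,-15.941) -> (26.64,-8.74) [heading=50, move]
Final: pos=(26.64,-8.74), heading=50, 0 segment(s) drawn
Segments drawn: 0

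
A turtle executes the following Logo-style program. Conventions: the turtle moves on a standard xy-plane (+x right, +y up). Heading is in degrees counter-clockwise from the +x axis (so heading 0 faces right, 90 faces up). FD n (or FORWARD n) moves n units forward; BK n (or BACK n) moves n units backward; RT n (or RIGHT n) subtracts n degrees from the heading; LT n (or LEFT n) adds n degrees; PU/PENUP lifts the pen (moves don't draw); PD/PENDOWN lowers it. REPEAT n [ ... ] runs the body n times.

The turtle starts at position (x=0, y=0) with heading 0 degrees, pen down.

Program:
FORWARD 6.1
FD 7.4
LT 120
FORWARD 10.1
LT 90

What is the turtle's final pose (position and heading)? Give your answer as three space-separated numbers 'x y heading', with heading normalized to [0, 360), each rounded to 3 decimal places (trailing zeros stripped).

Executing turtle program step by step:
Start: pos=(0,0), heading=0, pen down
FD 6.1: (0,0) -> (6.1,0) [heading=0, draw]
FD 7.4: (6.1,0) -> (13.5,0) [heading=0, draw]
LT 120: heading 0 -> 120
FD 10.1: (13.5,0) -> (8.45,8.747) [heading=120, draw]
LT 90: heading 120 -> 210
Final: pos=(8.45,8.747), heading=210, 3 segment(s) drawn

Answer: 8.45 8.747 210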